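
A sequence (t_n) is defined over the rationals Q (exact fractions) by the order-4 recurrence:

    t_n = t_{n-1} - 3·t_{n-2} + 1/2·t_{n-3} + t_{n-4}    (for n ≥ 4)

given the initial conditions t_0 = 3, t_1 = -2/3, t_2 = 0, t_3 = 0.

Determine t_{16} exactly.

-13589/6

t_4 = 1·0 + -3·0 + 1/2·-2/3 + 1·3 = 8/3
t_5 = 1·8/3 + -3·0 + 1/2·0 + 1·-2/3 = 2
t_6 = 1·2 + -3·8/3 + 1/2·0 + 1·0 = -6
t_7 = 1·-6 + -3·2 + 1/2·8/3 + 1·0 = -32/3
t_8 = 1·-32/3 + -3·-6 + 1/2·2 + 1·8/3 = 11
t_9 = 1·11 + -3·-32/3 + 1/2·-6 + 1·2 = 42
t_10 = 1·42 + -3·11 + 1/2·-32/3 + 1·-6 = -7/3
t_11 = 1·-7/3 + -3·42 + 1/2·11 + 1·-32/3 = -267/2
t_12 = 1·-267/2 + -3·-7/3 + 1/2·42 + 1·11 = -189/2
t_13 = 1·-189/2 + -3·-267/2 + 1/2·-7/3 + 1·42 = 2081/6
t_14 = 1·2081/6 + -3·-189/2 + 1/2·-267/2 + 1·-7/3 = 2245/4
t_15 = 1·2245/4 + -3·2081/6 + 1/2·-189/2 + 1·-267/2 = -660
t_16 = 1·-660 + -3·2245/4 + 1/2·2081/6 + 1·-189/2 = -13589/6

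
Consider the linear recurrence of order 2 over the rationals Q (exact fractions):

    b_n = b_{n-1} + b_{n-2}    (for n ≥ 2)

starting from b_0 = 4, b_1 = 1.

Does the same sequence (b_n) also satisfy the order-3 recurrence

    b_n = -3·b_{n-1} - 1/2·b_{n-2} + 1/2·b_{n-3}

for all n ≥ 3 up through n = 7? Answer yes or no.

no

Terms b_0..b_7: 4, 1, 5, 6, 11, 17, 28, 45
n=3: candidate gives -27/2, actual b_3 = 6 ✗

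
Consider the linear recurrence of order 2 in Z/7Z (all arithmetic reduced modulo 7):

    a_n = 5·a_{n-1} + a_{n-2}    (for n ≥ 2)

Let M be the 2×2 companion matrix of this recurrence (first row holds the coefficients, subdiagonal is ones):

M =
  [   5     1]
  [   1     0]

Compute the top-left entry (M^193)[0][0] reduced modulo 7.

5

(M^193)[0][0] is the top entry after applying M 193 times to the unit state (1, 0). Equivalently it is h_{194} for the auxiliary sequence (h_n) obeying the same recurrence with h_1 = 1 and h_i = 0 for 0 ≤ i < 1:
h_2 = 5·1 + 1·0 = 5
h_3 = 5·5 + 1·1 = 5
h_4 = 5·5 + 1·5 = 2
h_5 = 5·2 + 1·5 = 1
h_6 = 5·1 + 1·2 = 0
h_7 = 5·0 + 1·1 = 1
(h_6, h_7) = (0, 1) = (h_0, h_1), so the sequence has period 6.
194 ≡ 2 (mod 6), hence h_194 = h_2 = 5.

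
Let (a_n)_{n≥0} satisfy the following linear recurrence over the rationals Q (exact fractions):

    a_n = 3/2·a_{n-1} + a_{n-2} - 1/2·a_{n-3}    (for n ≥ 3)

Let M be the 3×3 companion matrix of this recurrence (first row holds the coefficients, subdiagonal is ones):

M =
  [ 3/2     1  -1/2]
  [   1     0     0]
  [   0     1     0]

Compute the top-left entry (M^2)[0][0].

(M^2)[0][0] is the top entry after applying M 2 times to the unit state (1, 0, 0). Equivalently it is h_{4} for the auxiliary sequence (h_n) obeying the same recurrence with h_2 = 1 and h_i = 0 for 0 ≤ i < 2:
h_3 = 3/2·1 + 1·0 + -1/2·0 = 3/2
h_4 = 3/2·3/2 + 1·1 + -1/2·0 = 13/4

13/4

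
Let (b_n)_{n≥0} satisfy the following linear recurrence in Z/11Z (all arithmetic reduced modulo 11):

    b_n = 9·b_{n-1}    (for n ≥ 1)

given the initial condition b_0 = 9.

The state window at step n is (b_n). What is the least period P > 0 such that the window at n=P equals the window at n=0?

n=0: window = (9)
n=1: window = (4)
n=2: window = (3)
n=3: window = (5)
n=4: window = (1)
n=5: window = (9)
window at n=5 equals window at n=0 → period = 5

5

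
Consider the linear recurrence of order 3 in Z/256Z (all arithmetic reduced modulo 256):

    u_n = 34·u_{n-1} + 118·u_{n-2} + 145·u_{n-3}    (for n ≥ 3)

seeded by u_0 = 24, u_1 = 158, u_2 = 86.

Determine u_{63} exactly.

u_3 = 34·86 + 118·158 + 145·24 = 216
u_4 = 34·216 + 118·86 + 145·158 = 210
u_5 = 34·210 + 118·216 + 145·86 = 42
u_6 = 34·42 + 118·210 + 145·216 = 184
u_7 = 34·184 + 118·42 + 145·210 = 190
u_8 = 34·190 + 118·184 + 145·42 = 214
u_9 = 34·214 + 118·190 + 145·184 = 56
u_10 = 34·56 + 118·214 + 145·190 = 178
u_11 = 34·178 + 118·56 + 145·214 = 170
u_12 = 34·170 + 118·178 + 145·56 = 88
u_13 = 34·88 + 118·170 + 145·178 = 222
u_14 = 34·222 + 118·88 + 145·170 = 86
u_15 = 34·86 + 118·222 + 145·88 = 152
u_16 = 34·152 + 118·86 + 145·222 = 146
u_17 = 34·146 + 118·152 + 145·86 = 42
u_18 = 34·42 + 118·146 + 145·152 = 248
u_19 = 34·248 + 118·42 + 145·146 = 254
u_20 = 34·254 + 118·248 + 145·42 = 214
u_21 = 34·214 + 118·254 + 145·248 = 248
u_22 = 34·248 + 118·214 + 145·254 = 114
u_23 = 34·114 + 118·248 + 145·214 = 170
u_24 = 34·170 + 118·114 + 145·248 = 152
u_25 = 34·152 + 118·170 + 145·114 = 30
u_26 = 34·30 + 118·152 + 145·170 = 86
u_27 = 34·86 + 118·30 + 145·152 = 88
u_28 = 34·88 + 118·86 + 145·30 = 82
u_29 = 34·82 + 118·88 + 145·86 = 42
u_30 = 34·42 + 118·82 + 145·88 = 56
u_31 = 34·56 + 118·42 + 145·82 = 62
u_32 = 34·62 + 118·56 + 145·42 = 214
u_33 = 34·214 + 118·62 + 145·56 = 184
u_34 = 34·184 + 118·214 + 145·62 = 50
u_35 = 34·50 + 118·184 + 145·214 = 170
u_36 = 34·170 + 118·50 + 145·184 = 216
u_37 = 34·216 + 118·170 + 145·50 = 94
u_38 = 34·94 + 118·216 + 145·170 = 86
u_39 = 34·86 + 118·94 + 145·216 = 24
u_40 = 34·24 + 118·86 + 145·94 = 18
u_41 = 34·18 + 118·24 + 145·86 = 42
u_42 = 34·42 + 118·18 + 145·24 = 120
u_43 = 34·120 + 118·42 + 145·18 = 126
u_44 = 34·126 + 118·120 + 145·42 = 214
u_45 = 34·214 + 118·126 + 145·120 = 120
u_46 = 34·120 + 118·214 + 145·126 = 242
u_47 = 34·242 + 118·120 + 145·214 = 170
u_48 = 34·170 + 118·242 + 145·120 = 24
u_49 = 34·24 + 118·170 + 145·242 = 158
u_50 = 34·158 + 118·24 + 145·170 = 86
u_51 = 34·86 + 118·158 + 145·24 = 216
u_52 = 34·216 + 118·86 + 145·158 = 210
u_53 = 34·210 + 118·216 + 145·86 = 42
u_54 = 34·42 + 118·210 + 145·216 = 184
u_55 = 34·184 + 118·42 + 145·210 = 190
u_56 = 34·190 + 118·184 + 145·42 = 214
u_57 = 34·214 + 118·190 + 145·184 = 56
u_58 = 34·56 + 118·214 + 145·190 = 178
u_59 = 34·178 + 118·56 + 145·214 = 170
u_60 = 34·170 + 118·178 + 145·56 = 88
u_61 = 34·88 + 118·170 + 145·178 = 222
u_62 = 34·222 + 118·88 + 145·170 = 86
u_63 = 34·86 + 118·222 + 145·88 = 152

152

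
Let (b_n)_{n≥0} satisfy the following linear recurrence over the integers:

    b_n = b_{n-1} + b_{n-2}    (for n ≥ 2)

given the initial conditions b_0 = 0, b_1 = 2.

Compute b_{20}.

b_2 = 1·2 + 1·0 = 2
b_3 = 1·2 + 1·2 = 4
b_4 = 1·4 + 1·2 = 6
b_5 = 1·6 + 1·4 = 10
b_6 = 1·10 + 1·6 = 16
b_7 = 1·16 + 1·10 = 26
b_8 = 1·26 + 1·16 = 42
b_9 = 1·42 + 1·26 = 68
b_10 = 1·68 + 1·42 = 110
b_11 = 1·110 + 1·68 = 178
b_12 = 1·178 + 1·110 = 288
b_13 = 1·288 + 1·178 = 466
b_14 = 1·466 + 1·288 = 754
b_15 = 1·754 + 1·466 = 1220
b_16 = 1·1220 + 1·754 = 1974
b_17 = 1·1974 + 1·1220 = 3194
b_18 = 1·3194 + 1·1974 = 5168
b_19 = 1·5168 + 1·3194 = 8362
b_20 = 1·8362 + 1·5168 = 13530

13530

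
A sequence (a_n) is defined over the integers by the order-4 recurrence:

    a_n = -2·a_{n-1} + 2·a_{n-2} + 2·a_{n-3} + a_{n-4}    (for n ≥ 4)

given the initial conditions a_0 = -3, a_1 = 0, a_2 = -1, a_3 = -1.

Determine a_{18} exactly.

a_4 = -2·-1 + 2·-1 + 2·0 + 1·-3 = -3
a_5 = -2·-3 + 2·-1 + 2·-1 + 1·0 = 2
a_6 = -2·2 + 2·-3 + 2·-1 + 1·-1 = -13
a_7 = -2·-13 + 2·2 + 2·-3 + 1·-1 = 23
a_8 = -2·23 + 2·-13 + 2·2 + 1·-3 = -71
a_9 = -2·-71 + 2·23 + 2·-13 + 1·2 = 164
a_10 = -2·164 + 2·-71 + 2·23 + 1·-13 = -437
a_11 = -2·-437 + 2·164 + 2·-71 + 1·23 = 1083
a_12 = -2·1083 + 2·-437 + 2·164 + 1·-71 = -2783
a_13 = -2·-2783 + 2·1083 + 2·-437 + 1·164 = 7022
a_14 = -2·7022 + 2·-2783 + 2·1083 + 1·-437 = -17881
a_15 = -2·-17881 + 2·7022 + 2·-2783 + 1·1083 = 45323
a_16 = -2·45323 + 2·-17881 + 2·7022 + 1·-2783 = -115147
a_17 = -2·-115147 + 2·45323 + 2·-17881 + 1·7022 = 292200
a_18 = -2·292200 + 2·-115147 + 2·45323 + 1·-17881 = -741929

-741929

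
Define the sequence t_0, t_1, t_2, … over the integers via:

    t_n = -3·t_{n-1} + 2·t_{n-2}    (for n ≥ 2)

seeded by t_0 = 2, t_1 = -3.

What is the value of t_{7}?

t_2 = -3·-3 + 2·2 = 13
t_3 = -3·13 + 2·-3 = -45
t_4 = -3·-45 + 2·13 = 161
t_5 = -3·161 + 2·-45 = -573
t_6 = -3·-573 + 2·161 = 2041
t_7 = -3·2041 + 2·-573 = -7269

-7269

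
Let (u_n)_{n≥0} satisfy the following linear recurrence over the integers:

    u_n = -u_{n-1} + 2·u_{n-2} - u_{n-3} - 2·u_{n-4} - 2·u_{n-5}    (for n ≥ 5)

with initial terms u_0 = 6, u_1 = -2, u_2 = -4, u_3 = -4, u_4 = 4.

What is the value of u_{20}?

934888

u_5 = -1·4 + 2·-4 + -1·-4 + -2·-2 + -2·6 = -16
u_6 = -1·-16 + 2·4 + -1·-4 + -2·-4 + -2·-2 = 40
u_7 = -1·40 + 2·-16 + -1·4 + -2·-4 + -2·-4 = -60
u_8 = -1·-60 + 2·40 + -1·-16 + -2·4 + -2·-4 = 156
u_9 = -1·156 + 2·-60 + -1·40 + -2·-16 + -2·4 = -292
u_10 = -1·-292 + 2·156 + -1·-60 + -2·40 + -2·-16 = 616
u_11 = -1·616 + 2·-292 + -1·156 + -2·-60 + -2·40 = -1316
u_12 = -1·-1316 + 2·616 + -1·-292 + -2·156 + -2·-60 = 2648
u_13 = -1·2648 + 2·-1316 + -1·616 + -2·-292 + -2·156 = -5624
u_14 = -1·-5624 + 2·2648 + -1·-1316 + -2·616 + -2·-292 = 11588
u_15 = -1·11588 + 2·-5624 + -1·2648 + -2·-1316 + -2·616 = -24084
u_16 = -1·-24084 + 2·11588 + -1·-5624 + -2·2648 + -2·-1316 = 50220
u_17 = -1·50220 + 2·-24084 + -1·11588 + -2·-5624 + -2·2648 = -104024
u_18 = -1·-104024 + 2·50220 + -1·-24084 + -2·11588 + -2·-5624 = 216620
u_19 = -1·216620 + 2·-104024 + -1·50220 + -2·-24084 + -2·11588 = -449896
u_20 = -1·-449896 + 2·216620 + -1·-104024 + -2·50220 + -2·-24084 = 934888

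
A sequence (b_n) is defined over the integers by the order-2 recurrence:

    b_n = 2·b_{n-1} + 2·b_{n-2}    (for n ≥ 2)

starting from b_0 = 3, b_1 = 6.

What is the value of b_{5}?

b_2 = 2·6 + 2·3 = 18
b_3 = 2·18 + 2·6 = 48
b_4 = 2·48 + 2·18 = 132
b_5 = 2·132 + 2·48 = 360

360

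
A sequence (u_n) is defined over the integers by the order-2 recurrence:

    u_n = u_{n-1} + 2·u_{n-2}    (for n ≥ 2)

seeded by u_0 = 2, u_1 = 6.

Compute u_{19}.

u_2 = 1·6 + 2·2 = 10
u_3 = 1·10 + 2·6 = 22
u_4 = 1·22 + 2·10 = 42
u_5 = 1·42 + 2·22 = 86
u_6 = 1·86 + 2·42 = 170
u_7 = 1·170 + 2·86 = 342
u_8 = 1·342 + 2·170 = 682
u_9 = 1·682 + 2·342 = 1366
u_10 = 1·1366 + 2·682 = 2730
u_11 = 1·2730 + 2·1366 = 5462
u_12 = 1·5462 + 2·2730 = 10922
u_13 = 1·10922 + 2·5462 = 21846
u_14 = 1·21846 + 2·10922 = 43690
u_15 = 1·43690 + 2·21846 = 87382
u_16 = 1·87382 + 2·43690 = 174762
u_17 = 1·174762 + 2·87382 = 349526
u_18 = 1·349526 + 2·174762 = 699050
u_19 = 1·699050 + 2·349526 = 1398102

1398102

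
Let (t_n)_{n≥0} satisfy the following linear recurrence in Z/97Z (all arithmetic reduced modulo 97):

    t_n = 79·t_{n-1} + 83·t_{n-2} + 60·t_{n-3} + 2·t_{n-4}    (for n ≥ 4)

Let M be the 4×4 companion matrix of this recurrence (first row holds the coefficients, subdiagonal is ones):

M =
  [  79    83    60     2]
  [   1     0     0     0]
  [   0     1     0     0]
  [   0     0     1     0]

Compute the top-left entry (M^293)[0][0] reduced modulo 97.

27

(M^293)[0][0] is the top entry after applying M 293 times to the unit state (1, 0, 0, 0). Equivalently it is h_{296} for the auxiliary sequence (h_n) obeying the same recurrence with h_3 = 1 and h_i = 0 for 0 ≤ i < 3:
h_4 = 79·1 + 83·0 + 60·0 + 2·0 = 79
h_5 = 79·79 + 83·1 + 60·0 + 2·0 = 19
h_6 = 79·19 + 83·79 + 60·1 + 2·0 = 67
h_7 = 79·67 + 83·19 + 60·79 + 2·1 = 69
h_8 = 79·69 + 83·67 + 60·19 + 2·79 = 88
h_9 = 79·88 + 83·69 + 60·67 + 2·19 = 53
Continuing the recurrence:
  h_10 = 51;  h_11 = 72;  h_12 = 85;  h_13 = 46;  h_14 = 76;  h_15 = 31
  h_16 = 47;  h_17 = 74;  h_18 = 22;  h_19 = 92;  h_20 = 48;  h_21 = 92
  h_22 = 35;  h_23 = 79;  h_24 = 18;  h_25 = 78;  h_26 = 50;  h_27 = 22
  h_28 = 31;  h_29 = 59;  h_30 = 21;  h_31 = 21;  h_32 = 20;  h_33 = 45
  h_34 = 18;  h_35 = 94;  h_36 = 20;  h_37 = 76;  h_38 = 51;  h_39 = 85
  h_40 = 28;  h_41 = 63;  h_42 = 87;  h_43 = 81;  h_44 = 93;  h_45 = 16
  h_46 = 49;  h_47 = 77;  h_48 = 44;  h_49 = 35;  h_50 = 77;  h_51 = 45
  h_52 = 9;  h_53 = 18;  h_54 = 76;  h_55 = 77;  h_56 = 6;  h_57 = 15
  h_58 = 53;  h_59 = 29;  h_60 = 36;  h_61 = 22;  h_62 = 73;  h_63 = 14
  h_64 = 21;  h_65 = 67;  h_66 = 68;  h_67 = 96;  h_68 = 24;  h_69 = 13
  h_70 = 88;  h_71 = 60;  h_72 = 68;  h_73 = 41;  h_74 = 49;  h_75 = 28
  h_76 = 48;  h_77 = 20;  h_78 = 67;  h_79 = 92;  h_80 = 60;  h_81 = 43
  h_82 = 63;  h_83 = 11;  h_84 = 68;  h_85 = 63;  h_86 = 58;  h_87 = 42
  h_88 = 20;  h_89 = 39;  h_90 = 5;  h_91 = 66;  h_92 = 55;  h_93 = 16
  h_94 = 2;  h_95 = 68;  h_96 = 12;  h_97 = 51;  h_98 = 88;  h_99 = 13
  h_100 = 66;  h_101 = 35;  h_102 = 81;  h_103 = 1;  h_104 = 13;  h_105 = 26
  h_106 = 57;  h_107 = 71;  h_108 = 92;  h_109 = 46;  h_110 = 27;  h_111 = 70
  h_112 = 45;  h_113 = 19;  h_114 = 81;  h_115 = 49;  h_116 = 87;  h_117 = 27
  h_118 = 40;  h_119 = 49;  h_120 = 61;  h_121 = 88;  h_122 = 0;  h_123 = 4
  h_124 = 92;  h_125 = 16;  h_126 = 22;  h_127 = 58;  h_128 = 83;  h_129 = 16
  h_130 = 37;  h_131 = 35;  h_132 = 75;  h_133 = 24;  h_134 = 13;  h_135 = 23
  h_136 = 24;  h_137 = 74;  h_138 = 29;  h_139 = 25;  h_140 = 43;  h_141 = 85
  h_142 = 8;  h_143 = 35;  h_144 = 79;  h_145 = 96;  h_146 = 58;  h_147 = 94
  h_148 = 19;  h_149 = 74;  h_150 = 84;  h_151 = 41;  h_152 = 42;  h_153 = 75
  h_154 = 11;  h_155 = 93;  h_156 = 40;  h_157 = 49;  h_158 = 86;  h_159 = 61
  h_160 = 39;  h_161 = 16;  h_162 = 88;  h_163 = 72;  h_164 = 62;  h_165 = 84
  h_166 = 79;  h_167 = 5;  h_168 = 88;  h_169 = 53;  h_170 = 18;  h_171 = 53
  h_172 = 16;  h_173 = 59;  h_174 = 87;  h_175 = 32;  h_176 = 32;  h_177 = 46
  h_178 = 42;  h_179 = 2;  h_180 = 66;  h_181 = 38;  h_182 = 51;  h_183 = 89
  h_184 = 96;  h_185 = 65;  h_186 = 18;  h_187 = 48;  h_188 = 66;  h_189 = 29
  h_190 = 15;  h_191 = 82;  h_192 = 89;  h_193 = 51;  h_194 = 70;  h_195 = 38
  h_196 = 22;  h_197 = 76;  h_198 = 65;  h_199 = 35;  h_200 = 57;  h_201 = 14
  h_202 = 16;  h_203 = 96;  h_204 = 69;  h_205 = 51;  h_206 = 28;  h_207 = 10
  h_208 = 7;  h_209 = 61;  h_210 = 42;  h_211 = 91;  h_212 = 90;  h_213 = 39
  h_214 = 90;  h_215 = 21;  h_216 = 9;  h_217 = 75;  h_218 = 61;  h_219 = 83
  h_220 = 36;  h_221 = 60;  h_222 = 26;  h_223 = 48;  h_224 = 19;  h_225 = 84
  h_226 = 87;  h_227 = 46;  h_228 = 25;  h_229 = 26;  h_230 = 79;  h_231 = 0
  h_232 = 19;  h_233 = 85;  h_234 = 11;  h_235 = 43;  h_236 = 39;  h_237 = 11
  h_238 = 15;  h_239 = 62;  h_240 = 91;  h_241 = 65;  h_242 = 45;  h_243 = 81
  h_244 = 54;  h_245 = 45;  h_246 = 86;  h_247 = 60;  h_248 = 39;  h_249 = 22
  h_250 = 17;  h_251 = 3;  h_252 = 39;  h_253 = 29;  h_254 = 19;  h_255 = 46
  h_256 = 45;  h_257 = 35;  h_258 = 83;  h_259 = 32;  h_260 = 64;  h_261 = 55
  h_262 = 6;  h_263 = 19;  h_264 = 92;  h_265 = 3;  h_266 = 4;  h_267 = 12
  h_268 = 92;  h_269 = 71;  h_270 = 5;  h_271 = 95;  h_272 = 45;  h_273 = 48
  h_274 = 45;  h_275 = 50;  h_276 = 82;  h_277 = 38;  h_278 = 94;  h_279 = 80
  h_280 = 76;  h_281 = 27;  h_282 = 43;  h_283 = 76;  h_284 = 93;  h_285 = 90
  h_286 = 75;  h_287 = 18;  h_288 = 41;  h_289 = 4;  h_290 = 2;  h_291 = 76
  h_292 = 90;  h_293 = 63;  h_294 = 36
h_295 = 79·36 + 83·63 + 60·90 + 2·76 = 45
h_296 = 79·45 + 83·36 + 60·63 + 2·90 = 27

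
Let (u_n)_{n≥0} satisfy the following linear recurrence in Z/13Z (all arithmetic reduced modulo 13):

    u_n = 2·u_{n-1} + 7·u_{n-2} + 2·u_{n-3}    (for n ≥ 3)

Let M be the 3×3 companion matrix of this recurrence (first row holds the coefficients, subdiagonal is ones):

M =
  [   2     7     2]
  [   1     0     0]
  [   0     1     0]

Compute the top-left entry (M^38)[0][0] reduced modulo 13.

(M^38)[0][0] is the top entry after applying M 38 times to the unit state (1, 0, 0). Equivalently it is h_{40} for the auxiliary sequence (h_n) obeying the same recurrence with h_2 = 1 and h_i = 0 for 0 ≤ i < 2:
h_3 = 2·1 + 7·0 + 2·0 = 2
h_4 = 2·2 + 7·1 + 2·0 = 11
h_5 = 2·11 + 7·2 + 2·1 = 12
h_6 = 2·12 + 7·11 + 2·2 = 1
h_7 = 2·1 + 7·12 + 2·11 = 4
h_8 = 2·4 + 7·1 + 2·12 = 0
h_9 = 2·0 + 7·4 + 2·1 = 4
h_10 = 2·4 + 7·0 + 2·4 = 3
h_11 = 2·3 + 7·4 + 2·0 = 8
h_12 = 2·8 + 7·3 + 2·4 = 6
h_13 = 2·6 + 7·8 + 2·3 = 9
h_14 = 2·9 + 7·6 + 2·8 = 11
h_15 = 2·11 + 7·9 + 2·6 = 6
h_16 = 2·6 + 7·11 + 2·9 = 3
h_17 = 2·3 + 7·6 + 2·11 = 5
h_18 = 2·5 + 7·3 + 2·6 = 4
h_19 = 2·4 + 7·5 + 2·3 = 10
h_20 = 2·10 + 7·4 + 2·5 = 6
h_21 = 2·6 + 7·10 + 2·4 = 12
h_22 = 2·12 + 7·6 + 2·10 = 8
h_23 = 2·8 + 7·12 + 2·6 = 8
h_24 = 2·8 + 7·8 + 2·12 = 5
h_25 = 2·5 + 7·8 + 2·8 = 4
h_26 = 2·4 + 7·5 + 2·8 = 7
h_27 = 2·7 + 7·4 + 2·5 = 0
h_28 = 2·0 + 7·7 + 2·4 = 5
h_29 = 2·5 + 7·0 + 2·7 = 11
h_30 = 2·11 + 7·5 + 2·0 = 5
h_31 = 2·5 + 7·11 + 2·5 = 6
h_32 = 2·6 + 7·5 + 2·11 = 4
h_33 = 2·4 + 7·6 + 2·5 = 8
h_34 = 2·8 + 7·4 + 2·6 = 4
h_35 = 2·4 + 7·8 + 2·4 = 7
h_36 = 2·7 + 7·4 + 2·8 = 6
h_37 = 2·6 + 7·7 + 2·4 = 4
h_38 = 2·4 + 7·6 + 2·7 = 12
h_39 = 2·12 + 7·4 + 2·6 = 12
h_40 = 2·12 + 7·12 + 2·4 = 12

12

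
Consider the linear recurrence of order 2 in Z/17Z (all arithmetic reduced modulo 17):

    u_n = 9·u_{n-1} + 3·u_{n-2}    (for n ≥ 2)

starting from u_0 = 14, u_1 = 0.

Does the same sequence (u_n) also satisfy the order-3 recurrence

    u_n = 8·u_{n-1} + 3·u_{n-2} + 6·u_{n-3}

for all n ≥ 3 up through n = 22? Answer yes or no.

Terms u_0..u_22: 14, 0, 8, 4, 9, 8, 14, 14, 15, 7, 6, 7, 13, 2, 6, 9, 14, 0, 8, 4, 9, 8, 14
n=3: candidate gives 12, actual u_3 = 4 ✗

no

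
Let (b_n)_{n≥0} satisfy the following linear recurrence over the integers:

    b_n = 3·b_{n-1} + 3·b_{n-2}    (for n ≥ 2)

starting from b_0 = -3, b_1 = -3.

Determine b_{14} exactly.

-148659138

b_2 = 3·-3 + 3·-3 = -18
b_3 = 3·-18 + 3·-3 = -63
b_4 = 3·-63 + 3·-18 = -243
b_5 = 3·-243 + 3·-63 = -918
b_6 = 3·-918 + 3·-243 = -3483
b_7 = 3·-3483 + 3·-918 = -13203
b_8 = 3·-13203 + 3·-3483 = -50058
b_9 = 3·-50058 + 3·-13203 = -189783
b_10 = 3·-189783 + 3·-50058 = -719523
b_11 = 3·-719523 + 3·-189783 = -2727918
b_12 = 3·-2727918 + 3·-719523 = -10342323
b_13 = 3·-10342323 + 3·-2727918 = -39210723
b_14 = 3·-39210723 + 3·-10342323 = -148659138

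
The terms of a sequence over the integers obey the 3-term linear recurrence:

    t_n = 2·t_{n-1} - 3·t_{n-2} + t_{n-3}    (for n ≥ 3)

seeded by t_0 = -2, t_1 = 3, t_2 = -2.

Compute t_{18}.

6823

t_3 = 2·-2 + -3·3 + 1·-2 = -15
t_4 = 2·-15 + -3·-2 + 1·3 = -21
t_5 = 2·-21 + -3·-15 + 1·-2 = 1
t_6 = 2·1 + -3·-21 + 1·-15 = 50
t_7 = 2·50 + -3·1 + 1·-21 = 76
t_8 = 2·76 + -3·50 + 1·1 = 3
t_9 = 2·3 + -3·76 + 1·50 = -172
t_10 = 2·-172 + -3·3 + 1·76 = -277
t_11 = 2·-277 + -3·-172 + 1·3 = -35
t_12 = 2·-35 + -3·-277 + 1·-172 = 589
t_13 = 2·589 + -3·-35 + 1·-277 = 1006
t_14 = 2·1006 + -3·589 + 1·-35 = 210
t_15 = 2·210 + -3·1006 + 1·589 = -2009
t_16 = 2·-2009 + -3·210 + 1·1006 = -3642
t_17 = 2·-3642 + -3·-2009 + 1·210 = -1047
t_18 = 2·-1047 + -3·-3642 + 1·-2009 = 6823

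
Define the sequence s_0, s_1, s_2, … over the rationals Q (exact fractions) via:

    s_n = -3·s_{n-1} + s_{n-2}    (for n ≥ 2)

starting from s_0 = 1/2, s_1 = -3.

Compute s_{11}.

s_2 = -3·-3 + 1·1/2 = 19/2
s_3 = -3·19/2 + 1·-3 = -63/2
s_4 = -3·-63/2 + 1·19/2 = 104
s_5 = -3·104 + 1·-63/2 = -687/2
s_6 = -3·-687/2 + 1·104 = 2269/2
s_7 = -3·2269/2 + 1·-687/2 = -3747
s_8 = -3·-3747 + 1·2269/2 = 24751/2
s_9 = -3·24751/2 + 1·-3747 = -81747/2
s_10 = -3·-81747/2 + 1·24751/2 = 134996
s_11 = -3·134996 + 1·-81747/2 = -891723/2

-891723/2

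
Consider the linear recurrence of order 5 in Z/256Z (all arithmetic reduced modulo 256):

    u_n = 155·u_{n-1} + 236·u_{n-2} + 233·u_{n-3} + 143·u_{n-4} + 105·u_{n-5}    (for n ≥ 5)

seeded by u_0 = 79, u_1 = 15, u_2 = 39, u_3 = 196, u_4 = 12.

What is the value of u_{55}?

u_5 = 155·12 + 236·196 + 233·39 + 143·15 + 105·79 = 59
u_6 = 155·59 + 236·12 + 233·196 + 143·39 + 105·15 = 29
u_7 = 155·29 + 236·59 + 233·12 + 143·196 + 105·39 = 90
u_8 = 155·90 + 236·29 + 233·59 + 143·12 + 105·196 = 5
u_9 = 155·5 + 236·90 + 233·29 + 143·59 + 105·12 = 69
u_10 = 155·69 + 236·5 + 233·90 + 143·29 + 105·59 = 179
u_11 = 155·179 + 236·69 + 233·5 + 143·90 + 105·29 = 181
u_12 = 155·181 + 236·179 + 233·69 + 143·5 + 105·90 = 29
u_13 = 155·29 + 236·181 + 233·179 + 143·69 + 105·5 = 238
u_14 = 155·238 + 236·29 + 233·181 + 143·179 + 105·69 = 221
u_15 = 155·221 + 236·238 + 233·29 + 143·181 + 105·179 = 34
u_16 = 155·34 + 236·221 + 233·238 + 143·29 + 105·181 = 96
u_17 = 155·96 + 236·34 + 233·221 + 143·238 + 105·29 = 116
u_18 = 155·116 + 236·96 + 233·34 + 143·221 + 105·238 = 191
u_19 = 155·191 + 236·116 + 233·96 + 143·34 + 105·221 = 152
u_20 = 155·152 + 236·191 + 233·116 + 143·96 + 105·34 = 66
u_21 = 155·66 + 236·152 + 233·191 + 143·116 + 105·96 = 25
u_22 = 155·25 + 236·66 + 233·152 + 143·191 + 105·116 = 152
u_23 = 155·152 + 236·25 + 233·66 + 143·152 + 105·191 = 101
u_24 = 155·101 + 236·152 + 233·25 + 143·66 + 105·152 = 62
u_25 = 155·62 + 236·101 + 233·152 + 143·25 + 105·66 = 7
u_26 = 155·7 + 236·62 + 233·101 + 143·152 + 105·25 = 123
u_27 = 155·123 + 236·7 + 233·62 + 143·101 + 105·152 = 30
u_28 = 155·30 + 236·123 + 233·7 + 143·62 + 105·101 = 252
u_29 = 155·252 + 236·30 + 233·123 + 143·7 + 105·62 = 134
u_30 = 155·134 + 236·252 + 233·30 + 143·123 + 105·7 = 84
u_31 = 155·84 + 236·134 + 233·252 + 143·30 + 105·123 = 245
u_32 = 155·245 + 236·84 + 233·134 + 143·252 + 105·30 = 207
u_33 = 155·207 + 236·245 + 233·84 + 143·134 + 105·252 = 219
u_34 = 155·219 + 236·207 + 233·245 + 143·84 + 105·134 = 76
u_35 = 155·76 + 236·219 + 233·207 + 143·245 + 105·84 = 158
u_36 = 155·158 + 236·76 + 233·219 + 143·207 + 105·245 = 43
u_37 = 155·43 + 236·158 + 233·76 + 143·219 + 105·207 = 25
u_38 = 155·25 + 236·43 + 233·158 + 143·76 + 105·219 = 220
u_39 = 155·220 + 236·25 + 233·43 + 143·158 + 105·76 = 209
u_40 = 155·209 + 236·220 + 233·25 + 143·43 + 105·158 = 239
u_41 = 155·239 + 236·209 + 233·220 + 143·25 + 105·43 = 55
u_42 = 155·55 + 236·239 + 233·209 + 143·220 + 105·25 = 255
u_43 = 155·255 + 236·55 + 233·239 + 143·209 + 105·220 = 155
u_44 = 155·155 + 236·255 + 233·55 + 143·239 + 105·209 = 54
u_45 = 155·54 + 236·155 + 233·255 + 143·55 + 105·239 = 109
u_46 = 155·109 + 236·54 + 233·155 + 143·255 + 105·55 = 218
u_47 = 155·218 + 236·109 + 233·54 + 143·155 + 105·255 = 204
u_48 = 155·204 + 236·218 + 233·109 + 143·54 + 105·155 = 110
u_49 = 155·110 + 236·204 + 233·218 + 143·109 + 105·54 = 29
u_50 = 155·29 + 236·110 + 233·204 + 143·218 + 105·109 = 30
u_51 = 155·30 + 236·29 + 233·110 + 143·204 + 105·218 = 98
u_52 = 155·98 + 236·30 + 233·29 + 143·110 + 105·204 = 129
u_53 = 155·129 + 236·98 + 233·30 + 143·29 + 105·110 = 18
u_54 = 155·18 + 236·129 + 233·98 + 143·30 + 105·29 = 171
u_55 = 155·171 + 236·18 + 233·129 + 143·98 + 105·30 = 150

150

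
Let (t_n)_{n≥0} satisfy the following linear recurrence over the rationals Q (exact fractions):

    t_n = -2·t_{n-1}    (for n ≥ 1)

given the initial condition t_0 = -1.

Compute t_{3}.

8

t_1 = -2·-1 = 2
t_2 = -2·2 = -4
t_3 = -2·-4 = 8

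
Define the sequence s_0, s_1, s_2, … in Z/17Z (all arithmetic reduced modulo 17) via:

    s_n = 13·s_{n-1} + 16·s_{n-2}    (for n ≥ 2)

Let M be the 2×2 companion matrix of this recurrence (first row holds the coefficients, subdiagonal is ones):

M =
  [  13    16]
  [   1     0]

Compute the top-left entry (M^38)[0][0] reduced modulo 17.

(M^38)[0][0] is the top entry after applying M 38 times to the unit state (1, 0). Equivalently it is h_{39} for the auxiliary sequence (h_n) obeying the same recurrence with h_1 = 1 and h_i = 0 for 0 ≤ i < 1:
h_2 = 13·1 + 16·0 = 13
h_3 = 13·13 + 16·1 = 15
h_4 = 13·15 + 16·13 = 12
h_5 = 13·12 + 16·15 = 5
h_6 = 13·5 + 16·12 = 2
h_7 = 13·2 + 16·5 = 4
h_8 = 13·4 + 16·2 = 16
h_9 = 13·16 + 16·4 = 0
h_10 = 13·0 + 16·16 = 1
(h_9, h_10) = (0, 1) = (h_0, h_1), so the sequence has period 9.
39 ≡ 3 (mod 9), hence h_39 = h_3 = 15.

15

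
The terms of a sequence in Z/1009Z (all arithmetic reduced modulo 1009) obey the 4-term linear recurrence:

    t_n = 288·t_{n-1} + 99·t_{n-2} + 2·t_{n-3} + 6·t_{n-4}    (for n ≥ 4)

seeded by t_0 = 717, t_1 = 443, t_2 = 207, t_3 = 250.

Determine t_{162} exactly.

t_4 = 288·250 + 99·207 + 2·443 + 6·717 = 817
t_5 = 288·817 + 99·250 + 2·207 + 6·443 = 778
t_6 = 288·778 + 99·817 + 2·250 + 6·207 = 962
t_7 = 288·962 + 99·778 + 2·817 + 6·250 = 26
t_8 = 288·26 + 99·962 + 2·778 + 6·817 = 212
t_9 = 288·212 + 99·26 + 2·962 + 6·778 = 601
Continuing the recurrence:
  t_10 = 118;  t_11 = 226;  t_12 = 542;  t_13 = 692;  t_14 = 855;  t_15 = 362
  t_16 = 818;  t_17 = 818;  t_18 = 549;  t_19 = 742;  t_20 = 143;  t_21 = 577
  t_22 = 464;  t_23 = 756;  t_24 = 309;  t_25 = 732;  t_26 = 516;  t_27 = 214
  t_28 = 1008;  t_29 = 88;  t_30 = 517;  t_31 = 477;  t_32 = 46;  t_33 = 484
  t_34 = 688;  t_35 = 800;  t_36 = 83;  t_37 = 430;  t_38 = 561;  t_39 = 241
  t_40 = 180;  t_41 = 699;  t_42 = 1000;  t_43 = 812;  t_44 = 346;  t_45 = 574
  t_46 = 345;  t_47 = 310;  t_48 = 534;  t_49 = 942;  t_50 = 945;  t_51 = 61
  t_52 = 176;  t_53 = 702;  t_54 = 385;  t_55 = 485;  t_56 = 653;  t_57 = 919
  t_58 = 638;  t_59 = 457;  t_60 = 752;  t_61 = 215;  t_62 = 859;  t_63 = 493
  t_64 = 906;  t_65 = 962;  t_66 = 569;  t_67 = 531;  t_68 = 693;  t_69 = 759
  t_70 = 74;  t_71 = 125;  t_72 = 570;  t_73 = 626;  t_74 = 297;  t_75 = 68
  t_76 = 182;  t_77 = 940;  t_78 = 64;  t_79 = 265;  t_80 = 872;  t_81 = 619
  t_82 = 147;  t_83 = 1006;  t_84 = 988;  t_85 = 690;  t_86 = 762;  t_87 = 141
  t_88 = 256;  t_89 = 523;  t_90 = 211;  t_91 = 895;  t_92 = 729;  t_93 = 426
  t_94 = 151;  t_95 = 671;  t_96 = 524;  t_97 = 237;  t_98 = 291;  t_99 = 346
  t_100 = 905;  t_101 = 252;  t_102 = 142;  t_103 = 109;  t_104 = 934;  t_105 = 68
  t_106 = 112;  t_107 = 141;  t_108 = 932;  t_109 = 487;  t_110 = 399;  t_111 = 359
  t_112 = 127;  t_113 = 162;  t_114 = 792;  t_115 = 346;  t_116 = 549;  t_117 = 185
  t_118 = 67;  t_119 = 425;  t_120 = 518;  t_121 = 793;  t_122 = 416;  t_123 = 101
  t_124 = 300;  t_125 = 80;  t_126 = 952;  t_127 = 782;  t_128 = 562;  t_129 = 507
  t_130 = 67;  t_131 = 639;  t_132 = 314;  t_133 = 474;  t_134 = 775;  t_135 = 140
  t_136 = 815;  t_137 = 724;  t_138 = 508;  t_139 = 488;  t_140 = 419;  t_141 = 796
  t_142 = 305;  t_143 = 898;  t_144 = 315;  t_145 = 361;  t_146 = 546;  t_147 = 232
  t_148 = 384;  t_149 = 603;  t_150 = 503;  t_151 = 885;  t_152 = 442;  t_153 = 582
  t_154 = 236;  t_155 = 610;  t_156 = 51;  t_157 = 340;  t_158 = 669;  t_159 = 42
  t_160 = 611
t_161 = 288·611 + 99·42 + 2·669 + 6·340 = 875
t_162 = 288·875 + 99·611 + 2·42 + 6·669 = 770

770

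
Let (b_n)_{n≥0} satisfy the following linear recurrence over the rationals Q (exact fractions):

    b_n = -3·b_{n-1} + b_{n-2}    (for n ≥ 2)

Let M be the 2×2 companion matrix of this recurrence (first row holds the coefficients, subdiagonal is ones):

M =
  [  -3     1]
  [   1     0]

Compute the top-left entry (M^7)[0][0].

(M^7)[0][0] is the top entry after applying M 7 times to the unit state (1, 0). Equivalently it is h_{8} for the auxiliary sequence (h_n) obeying the same recurrence with h_1 = 1 and h_i = 0 for 0 ≤ i < 1:
h_2 = -3·1 + 1·0 = -3
h_3 = -3·-3 + 1·1 = 10
h_4 = -3·10 + 1·-3 = -33
h_5 = -3·-33 + 1·10 = 109
h_6 = -3·109 + 1·-33 = -360
h_7 = -3·-360 + 1·109 = 1189
h_8 = -3·1189 + 1·-360 = -3927

-3927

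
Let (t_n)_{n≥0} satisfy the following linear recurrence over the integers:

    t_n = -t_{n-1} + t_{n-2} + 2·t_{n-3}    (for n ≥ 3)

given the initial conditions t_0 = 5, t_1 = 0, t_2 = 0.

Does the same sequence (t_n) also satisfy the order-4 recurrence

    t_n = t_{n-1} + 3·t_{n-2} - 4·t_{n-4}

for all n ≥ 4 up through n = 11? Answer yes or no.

yes

Terms t_0..t_11: 5, 0, 0, 10, -10, 20, -10, 10, 20, -30, 70, -60
n=4: candidate gives -10, actual t_4 = -10 ✓
n=5: candidate gives 20, actual t_5 = 20 ✓
n=6: candidate gives -10, actual t_6 = -10 ✓
n=7: candidate gives 10, actual t_7 = 10 ✓
n=8: candidate gives 20, actual t_8 = 20 ✓
n=9: candidate gives -30, actual t_9 = -30 ✓
n=10: candidate gives 70, actual t_10 = 70 ✓
n=11: candidate gives -60, actual t_11 = -60 ✓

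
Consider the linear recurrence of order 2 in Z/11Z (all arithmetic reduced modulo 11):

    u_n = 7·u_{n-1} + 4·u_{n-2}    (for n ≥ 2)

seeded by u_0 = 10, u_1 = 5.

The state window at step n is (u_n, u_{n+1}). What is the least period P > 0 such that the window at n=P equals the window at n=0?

120

n=0: window = (10, 5)
n=1: window = (5, 9)
n=2: window = (9, 6)
n=3: window = (6, 1)
n=4: window = (1, 9)
n=5: window = (9, 1)
n=6: window = (1, 10)
n=7: window = (10, 8)
n=8: window = (8, 8)
n=9: window = (8, 0)
n=10: window = (0, 10)
n=11: window = (10, 4)
n=12: window = (4, 2)
n=13: window = (2, 8)
n=14: window = (8, 9)
n=15: window = (9, 7)
n=16: window = (7, 8)
n=17: window = (8, 7)
n=18: window = (7, 4)
n=19: window = (4, 1)
n=20: window = (1, 1)
n=21: window = (1, 0)
n=22: window = (0, 4)
n=23: window = (4, 6)
n=24: window = (6, 3)
n=25: window = (3, 1)
n=26: window = (1, 8)
n=27: window = (8, 5)
n=28: window = (5, 1)
n=29: window = (1, 5)
n=30: window = (5, 6)
n=31: window = (6, 7)
n=32: window = (7, 7)
n=33: window = (7, 0)
n=34: window = (0, 6)
n=35: window = (6, 9)
n=36: window = (9, 10)
n=37: window = (10, 7)
n=38: window = (7, 1)
n=39: window = (1, 2)
n=40: window = (2, 7)
…
n=118: window = (0, 3)
n=119: window = (3, 10)
n=120: window = (10, 5)
window at n=120 equals window at n=0 → period = 120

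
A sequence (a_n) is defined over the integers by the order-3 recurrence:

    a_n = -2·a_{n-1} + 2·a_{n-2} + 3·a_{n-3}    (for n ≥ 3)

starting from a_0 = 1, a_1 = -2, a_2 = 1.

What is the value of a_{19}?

a_3 = -2·1 + 2·-2 + 3·1 = -3
a_4 = -2·-3 + 2·1 + 3·-2 = 2
a_5 = -2·2 + 2·-3 + 3·1 = -7
a_6 = -2·-7 + 2·2 + 3·-3 = 9
a_7 = -2·9 + 2·-7 + 3·2 = -26
a_8 = -2·-26 + 2·9 + 3·-7 = 49
a_9 = -2·49 + 2·-26 + 3·9 = -123
a_10 = -2·-123 + 2·49 + 3·-26 = 266
a_11 = -2·266 + 2·-123 + 3·49 = -631
a_12 = -2·-631 + 2·266 + 3·-123 = 1425
a_13 = -2·1425 + 2·-631 + 3·266 = -3314
a_14 = -2·-3314 + 2·1425 + 3·-631 = 7585
a_15 = -2·7585 + 2·-3314 + 3·1425 = -17523
a_16 = -2·-17523 + 2·7585 + 3·-3314 = 40274
a_17 = -2·40274 + 2·-17523 + 3·7585 = -92839
a_18 = -2·-92839 + 2·40274 + 3·-17523 = 213657
a_19 = -2·213657 + 2·-92839 + 3·40274 = -492170

-492170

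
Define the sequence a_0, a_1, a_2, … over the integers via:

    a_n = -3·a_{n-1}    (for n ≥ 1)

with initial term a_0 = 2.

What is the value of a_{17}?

a_1 = -3·2 = -6
a_2 = -3·-6 = 18
a_3 = -3·18 = -54
a_4 = -3·-54 = 162
a_5 = -3·162 = -486
a_6 = -3·-486 = 1458
a_7 = -3·1458 = -4374
a_8 = -3·-4374 = 13122
a_9 = -3·13122 = -39366
a_10 = -3·-39366 = 118098
a_11 = -3·118098 = -354294
a_12 = -3·-354294 = 1062882
a_13 = -3·1062882 = -3188646
a_14 = -3·-3188646 = 9565938
a_15 = -3·9565938 = -28697814
a_16 = -3·-28697814 = 86093442
a_17 = -3·86093442 = -258280326

-258280326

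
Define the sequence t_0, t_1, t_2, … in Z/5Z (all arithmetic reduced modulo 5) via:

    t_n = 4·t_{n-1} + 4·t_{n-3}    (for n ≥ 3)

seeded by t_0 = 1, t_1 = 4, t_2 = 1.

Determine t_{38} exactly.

4

t_3 = 4·1 + 0·4 + 4·1 = 3
t_4 = 4·3 + 0·1 + 4·4 = 3
t_5 = 4·3 + 0·3 + 4·1 = 1
t_6 = 4·1 + 0·3 + 4·3 = 1
t_7 = 4·1 + 0·1 + 4·3 = 1
t_8 = 4·1 + 0·1 + 4·1 = 3
t_9 = 4·3 + 0·1 + 4·1 = 1
t_10 = 4·1 + 0·3 + 4·1 = 3
t_11 = 4·3 + 0·1 + 4·3 = 4
t_12 = 4·4 + 0·3 + 4·1 = 0
t_13 = 4·0 + 0·4 + 4·3 = 2
t_14 = 4·2 + 0·0 + 4·4 = 4
t_15 = 4·4 + 0·2 + 4·0 = 1
t_16 = 4·1 + 0·4 + 4·2 = 2
t_17 = 4·2 + 0·1 + 4·4 = 4
t_18 = 4·4 + 0·2 + 4·1 = 0
t_19 = 4·0 + 0·4 + 4·2 = 3
t_20 = 4·3 + 0·0 + 4·4 = 3
t_21 = 4·3 + 0·3 + 4·0 = 2
t_22 = 4·2 + 0·3 + 4·3 = 0
t_23 = 4·0 + 0·2 + 4·3 = 2
t_24 = 4·2 + 0·0 + 4·2 = 1
t_25 = 4·1 + 0·2 + 4·0 = 4
t_26 = 4·4 + 0·1 + 4·2 = 4
t_27 = 4·4 + 0·4 + 4·1 = 0
t_28 = 4·0 + 0·4 + 4·4 = 1
t_29 = 4·1 + 0·0 + 4·4 = 0
t_30 = 4·0 + 0·1 + 4·0 = 0
t_31 = 4·0 + 0·0 + 4·1 = 4
t_32 = 4·4 + 0·0 + 4·0 = 1
t_33 = 4·1 + 0·4 + 4·0 = 4
t_34 = 4·4 + 0·1 + 4·4 = 2
t_35 = 4·2 + 0·4 + 4·1 = 2
t_36 = 4·2 + 0·2 + 4·4 = 4
t_37 = 4·4 + 0·2 + 4·2 = 4
t_38 = 4·4 + 0·4 + 4·2 = 4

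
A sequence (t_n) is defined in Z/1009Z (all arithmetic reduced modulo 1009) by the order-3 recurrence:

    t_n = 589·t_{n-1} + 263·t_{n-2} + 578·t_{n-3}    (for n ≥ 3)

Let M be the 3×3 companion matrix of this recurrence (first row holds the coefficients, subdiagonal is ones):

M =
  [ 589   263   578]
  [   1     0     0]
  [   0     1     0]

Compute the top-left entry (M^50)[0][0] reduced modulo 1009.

(M^50)[0][0] is the top entry after applying M 50 times to the unit state (1, 0, 0). Equivalently it is h_{52} for the auxiliary sequence (h_n) obeying the same recurrence with h_2 = 1 and h_i = 0 for 0 ≤ i < 2:
h_3 = 589·1 + 263·0 + 578·0 = 589
h_4 = 589·589 + 263·1 + 578·0 = 88
h_5 = 589·88 + 263·589 + 578·1 = 472
h_6 = 589·472 + 263·88 + 578·589 = 879
h_7 = 589·879 + 263·472 + 578·88 = 557
h_8 = 589·557 + 263·879 + 578·472 = 650
h_9 = 589·650 + 263·557 + 578·879 = 151
h_10 = 589·151 + 263·650 + 578·557 = 651
h_11 = 589·651 + 263·151 + 578·650 = 733
h_12 = 589·733 + 263·651 + 578·151 = 72
h_13 = 589·72 + 263·733 + 578·651 = 11
h_14 = 589·11 + 263·72 + 578·733 = 84
h_15 = 589·84 + 263·11 + 578·72 = 148
h_16 = 589·148 + 263·84 + 578·11 = 596
h_17 = 589·596 + 263·148 + 578·84 = 614
h_18 = 589·614 + 263·596 + 578·148 = 556
h_19 = 589·556 + 263·614 + 578·596 = 20
h_20 = 589·20 + 263·556 + 578·614 = 328
h_21 = 589·328 + 263·20 + 578·556 = 185
h_22 = 589·185 + 263·328 + 578·20 = 953
h_23 = 589·953 + 263·185 + 578·328 = 428
h_24 = 589·428 + 263·953 + 578·185 = 225
h_25 = 589·225 + 263·428 + 578·953 = 831
h_26 = 589·831 + 263·225 + 578·428 = 926
h_27 = 589·926 + 263·831 + 578·225 = 43
h_28 = 589·43 + 263·926 + 578·831 = 505
h_29 = 589·505 + 263·43 + 578·926 = 458
h_30 = 589·458 + 263·505 + 578·43 = 624
h_31 = 589·624 + 263·458 + 578·505 = 932
h_32 = 589·932 + 263·624 + 578·458 = 63
h_33 = 589·63 + 263·932 + 578·624 = 162
h_34 = 589·162 + 263·63 + 578·932 = 887
h_35 = 589·887 + 263·162 + 578·63 = 99
h_36 = 589·99 + 263·887 + 578·162 = 799
h_37 = 589·799 + 263·99 + 578·887 = 334
h_38 = 589·334 + 263·799 + 578·99 = 954
h_39 = 589·954 + 263·334 + 578·799 = 661
h_40 = 589·661 + 263·954 + 578·334 = 858
h_41 = 589·858 + 263·661 + 578·954 = 646
h_42 = 589·646 + 263·858 + 578·661 = 395
h_43 = 589·395 + 263·646 + 578·858 = 467
h_44 = 589·467 + 263·395 + 578·646 = 631
h_45 = 589·631 + 263·467 + 578·395 = 346
h_46 = 589·346 + 263·631 + 578·467 = 976
h_47 = 589·976 + 263·346 + 578·631 = 391
h_48 = 589·391 + 263·976 + 578·346 = 855
h_49 = 589·855 + 263·391 + 578·976 = 116
h_50 = 589·116 + 263·855 + 578·391 = 561
h_51 = 589·561 + 263·116 + 578·855 = 504
h_52 = 589·504 + 263·561 + 578·116 = 893

893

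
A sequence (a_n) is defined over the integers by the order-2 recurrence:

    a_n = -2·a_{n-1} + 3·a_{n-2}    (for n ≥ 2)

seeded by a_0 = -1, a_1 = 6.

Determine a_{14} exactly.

-8370195

a_2 = -2·6 + 3·-1 = -15
a_3 = -2·-15 + 3·6 = 48
a_4 = -2·48 + 3·-15 = -141
a_5 = -2·-141 + 3·48 = 426
a_6 = -2·426 + 3·-141 = -1275
a_7 = -2·-1275 + 3·426 = 3828
a_8 = -2·3828 + 3·-1275 = -11481
a_9 = -2·-11481 + 3·3828 = 34446
a_10 = -2·34446 + 3·-11481 = -103335
a_11 = -2·-103335 + 3·34446 = 310008
a_12 = -2·310008 + 3·-103335 = -930021
a_13 = -2·-930021 + 3·310008 = 2790066
a_14 = -2·2790066 + 3·-930021 = -8370195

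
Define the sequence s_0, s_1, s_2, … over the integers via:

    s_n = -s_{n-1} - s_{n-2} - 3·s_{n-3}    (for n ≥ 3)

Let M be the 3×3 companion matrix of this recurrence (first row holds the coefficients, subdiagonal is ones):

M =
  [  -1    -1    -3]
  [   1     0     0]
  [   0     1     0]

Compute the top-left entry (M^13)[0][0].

-139

(M^13)[0][0] is the top entry after applying M 13 times to the unit state (1, 0, 0). Equivalently it is h_{15} for the auxiliary sequence (h_n) obeying the same recurrence with h_2 = 1 and h_i = 0 for 0 ≤ i < 2:
h_3 = -1·1 + -1·0 + -3·0 = -1
h_4 = -1·-1 + -1·1 + -3·0 = 0
h_5 = -1·0 + -1·-1 + -3·1 = -2
h_6 = -1·-2 + -1·0 + -3·-1 = 5
h_7 = -1·5 + -1·-2 + -3·0 = -3
h_8 = -1·-3 + -1·5 + -3·-2 = 4
h_9 = -1·4 + -1·-3 + -3·5 = -16
h_10 = -1·-16 + -1·4 + -3·-3 = 21
h_11 = -1·21 + -1·-16 + -3·4 = -17
h_12 = -1·-17 + -1·21 + -3·-16 = 44
h_13 = -1·44 + -1·-17 + -3·21 = -90
h_14 = -1·-90 + -1·44 + -3·-17 = 97
h_15 = -1·97 + -1·-90 + -3·44 = -139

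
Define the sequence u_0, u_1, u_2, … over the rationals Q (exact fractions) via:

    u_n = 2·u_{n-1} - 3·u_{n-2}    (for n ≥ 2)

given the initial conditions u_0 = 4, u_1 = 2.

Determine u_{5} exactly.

26

u_2 = 2·2 + -3·4 = -8
u_3 = 2·-8 + -3·2 = -22
u_4 = 2·-22 + -3·-8 = -20
u_5 = 2·-20 + -3·-22 = 26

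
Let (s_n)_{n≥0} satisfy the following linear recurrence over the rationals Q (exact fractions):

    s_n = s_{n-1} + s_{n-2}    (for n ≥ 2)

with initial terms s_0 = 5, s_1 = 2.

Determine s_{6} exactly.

s_2 = 1·2 + 1·5 = 7
s_3 = 1·7 + 1·2 = 9
s_4 = 1·9 + 1·7 = 16
s_5 = 1·16 + 1·9 = 25
s_6 = 1·25 + 1·16 = 41

41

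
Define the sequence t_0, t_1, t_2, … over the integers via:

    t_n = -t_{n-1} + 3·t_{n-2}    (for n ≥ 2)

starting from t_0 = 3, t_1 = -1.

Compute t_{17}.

t_2 = -1·-1 + 3·3 = 10
t_3 = -1·10 + 3·-1 = -13
t_4 = -1·-13 + 3·10 = 43
t_5 = -1·43 + 3·-13 = -82
t_6 = -1·-82 + 3·43 = 211
t_7 = -1·211 + 3·-82 = -457
t_8 = -1·-457 + 3·211 = 1090
t_9 = -1·1090 + 3·-457 = -2461
t_10 = -1·-2461 + 3·1090 = 5731
t_11 = -1·5731 + 3·-2461 = -13114
t_12 = -1·-13114 + 3·5731 = 30307
t_13 = -1·30307 + 3·-13114 = -69649
t_14 = -1·-69649 + 3·30307 = 160570
t_15 = -1·160570 + 3·-69649 = -369517
t_16 = -1·-369517 + 3·160570 = 851227
t_17 = -1·851227 + 3·-369517 = -1959778

-1959778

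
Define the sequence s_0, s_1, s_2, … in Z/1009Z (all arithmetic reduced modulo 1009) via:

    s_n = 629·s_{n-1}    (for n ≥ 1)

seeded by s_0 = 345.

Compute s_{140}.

s_1 = 629·345 = 70
s_2 = 629·70 = 643
s_3 = 629·643 = 847
s_4 = 629·847 = 11
s_5 = 629·11 = 865
s_6 = 629·865 = 234
s_7 = 629·234 = 881
s_8 = 629·881 = 208
s_9 = 629·208 = 671
s_10 = 629·671 = 297
s_11 = 629·297 = 148
s_12 = 629·148 = 264
s_13 = 629·264 = 580
s_14 = 629·580 = 571
s_15 = 629·571 = 964
s_16 = 629·964 = 956
s_17 = 629·956 = 969
s_18 = 629·969 = 65
s_19 = 629·65 = 525
s_20 = 629·525 = 282
s_21 = 629·282 = 803
s_22 = 629·803 = 587
s_23 = 629·587 = 938
s_24 = 629·938 = 746
s_25 = 629·746 = 49
s_26 = 629·49 = 551
s_27 = 629·551 = 492
s_28 = 629·492 = 714
s_29 = 629·714 = 101
s_30 = 629·101 = 971
s_31 = 629·971 = 314
s_32 = 629·314 = 751
s_33 = 629·751 = 167
s_34 = 629·167 = 107
s_35 = 629·107 = 709
s_36 = 629·709 = 992
s_37 = 629·992 = 406
s_38 = 629·406 = 97
s_39 = 629·97 = 473
s_40 = 629·473 = 871
s_41 = 629·871 = 981
s_42 = 629·981 = 550
s_43 = 629·550 = 872
s_44 = 629·872 = 601
s_45 = 629·601 = 663
s_46 = 629·663 = 310
s_47 = 629·310 = 253
s_48 = 629·253 = 724
s_49 = 629·724 = 337
s_50 = 629·337 = 83
s_51 = 629·83 = 748
s_52 = 629·748 = 298
s_53 = 629·298 = 777
s_54 = 629·777 = 377
s_55 = 629·377 = 18
s_56 = 629·18 = 223
s_57 = 629·223 = 16
s_58 = 629·16 = 983
s_59 = 629·983 = 799
s_60 = 629·799 = 89
s_61 = 629·89 = 486
s_62 = 629·486 = 976
s_63 = 629·976 = 432
s_64 = 629·432 = 307
s_65 = 629·307 = 384
s_66 = 629·384 = 385
s_67 = 629·385 = 5
s_68 = 629·5 = 118
s_69 = 629·118 = 565
s_70 = 629·565 = 217
s_71 = 629·217 = 278
s_72 = 629·278 = 305
s_73 = 629·305 = 135
s_74 = 629·135 = 159
s_75 = 629·159 = 120
s_76 = 629·120 = 814
s_77 = 629·814 = 443
s_78 = 629·443 = 163
s_79 = 629·163 = 618
s_80 = 629·618 = 257
s_81 = 629·257 = 213
s_82 = 629·213 = 789
s_83 = 629·789 = 862
s_84 = 629·862 = 365
s_85 = 629·365 = 542
s_86 = 629·542 = 885
s_87 = 629·885 = 706
s_88 = 629·706 = 114
s_89 = 629·114 = 67
s_90 = 629·67 = 774
s_91 = 629·774 = 508
s_92 = 629·508 = 688
s_93 = 629·688 = 900
s_94 = 629·900 = 51
s_95 = 629·51 = 800
s_96 = 629·800 = 718
s_97 = 629·718 = 599
s_98 = 629·599 = 414
s_99 = 629·414 = 84
s_100 = 629·84 = 368
s_101 = 629·368 = 411
s_102 = 629·411 = 215
s_103 = 629·215 = 29
s_104 = 629·29 = 79
s_105 = 629·79 = 250
s_106 = 629·250 = 855
s_107 = 629·855 = 1007
s_108 = 629·1007 = 760
s_109 = 629·760 = 783
s_110 = 629·783 = 115
s_111 = 629·115 = 696
s_112 = 629·696 = 887
s_113 = 629·887 = 955
s_114 = 629·955 = 340
s_115 = 629·340 = 961
s_116 = 629·961 = 78
s_117 = 629·78 = 630
s_118 = 629·630 = 742
s_119 = 629·742 = 560
s_120 = 629·560 = 99
s_121 = 629·99 = 722
s_122 = 629·722 = 88
s_123 = 629·88 = 866
s_124 = 629·866 = 863
s_125 = 629·863 = 994
s_126 = 629·994 = 655
s_127 = 629·655 = 323
s_128 = 629·323 = 358
s_129 = 629·358 = 175
s_130 = 629·175 = 94
s_131 = 629·94 = 604
s_132 = 629·604 = 532
s_133 = 629·532 = 649
s_134 = 629·649 = 585
s_135 = 629·585 = 689
s_136 = 629·689 = 520
s_137 = 629·520 = 164
s_138 = 629·164 = 238
s_139 = 629·238 = 370
s_140 = 629·370 = 660

660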